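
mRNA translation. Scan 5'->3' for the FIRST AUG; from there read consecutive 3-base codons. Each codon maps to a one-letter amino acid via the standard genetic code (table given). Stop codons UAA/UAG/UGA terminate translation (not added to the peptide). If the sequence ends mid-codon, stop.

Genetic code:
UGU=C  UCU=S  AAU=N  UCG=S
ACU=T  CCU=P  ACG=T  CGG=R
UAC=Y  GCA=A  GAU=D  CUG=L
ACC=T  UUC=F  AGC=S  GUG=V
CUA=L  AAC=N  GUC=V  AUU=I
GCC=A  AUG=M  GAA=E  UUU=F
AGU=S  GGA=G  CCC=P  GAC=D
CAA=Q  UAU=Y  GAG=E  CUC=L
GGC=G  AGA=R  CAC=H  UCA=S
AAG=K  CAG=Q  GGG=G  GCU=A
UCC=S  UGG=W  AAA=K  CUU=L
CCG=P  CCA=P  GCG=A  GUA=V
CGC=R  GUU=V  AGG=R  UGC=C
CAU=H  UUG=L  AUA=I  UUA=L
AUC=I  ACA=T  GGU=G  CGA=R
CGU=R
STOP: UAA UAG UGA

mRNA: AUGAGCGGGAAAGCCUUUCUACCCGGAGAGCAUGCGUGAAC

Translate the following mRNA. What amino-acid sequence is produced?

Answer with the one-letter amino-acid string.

start AUG at pos 0
pos 0: AUG -> M; peptide=M
pos 3: AGC -> S; peptide=MS
pos 6: GGG -> G; peptide=MSG
pos 9: AAA -> K; peptide=MSGK
pos 12: GCC -> A; peptide=MSGKA
pos 15: UUU -> F; peptide=MSGKAF
pos 18: CUA -> L; peptide=MSGKAFL
pos 21: CCC -> P; peptide=MSGKAFLP
pos 24: GGA -> G; peptide=MSGKAFLPG
pos 27: GAG -> E; peptide=MSGKAFLPGE
pos 30: CAU -> H; peptide=MSGKAFLPGEH
pos 33: GCG -> A; peptide=MSGKAFLPGEHA
pos 36: UGA -> STOP

Answer: MSGKAFLPGEHA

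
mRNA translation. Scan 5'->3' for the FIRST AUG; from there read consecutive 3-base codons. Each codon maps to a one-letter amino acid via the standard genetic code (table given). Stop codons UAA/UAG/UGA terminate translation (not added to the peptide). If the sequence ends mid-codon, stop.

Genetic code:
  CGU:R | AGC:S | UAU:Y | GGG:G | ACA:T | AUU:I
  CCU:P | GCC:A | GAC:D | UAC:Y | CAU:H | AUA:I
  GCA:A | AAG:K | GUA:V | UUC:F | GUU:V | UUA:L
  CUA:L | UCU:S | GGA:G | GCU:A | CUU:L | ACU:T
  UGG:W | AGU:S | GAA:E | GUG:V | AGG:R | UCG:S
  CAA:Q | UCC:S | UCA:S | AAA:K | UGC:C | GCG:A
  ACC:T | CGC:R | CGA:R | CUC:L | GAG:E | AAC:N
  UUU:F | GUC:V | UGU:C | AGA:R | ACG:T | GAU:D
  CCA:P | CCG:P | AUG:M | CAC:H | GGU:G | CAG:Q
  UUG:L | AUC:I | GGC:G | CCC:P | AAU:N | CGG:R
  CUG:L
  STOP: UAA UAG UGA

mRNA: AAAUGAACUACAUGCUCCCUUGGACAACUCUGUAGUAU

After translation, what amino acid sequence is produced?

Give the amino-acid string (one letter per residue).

Answer: MNYMLPWTTL

Derivation:
start AUG at pos 2
pos 2: AUG -> M; peptide=M
pos 5: AAC -> N; peptide=MN
pos 8: UAC -> Y; peptide=MNY
pos 11: AUG -> M; peptide=MNYM
pos 14: CUC -> L; peptide=MNYML
pos 17: CCU -> P; peptide=MNYMLP
pos 20: UGG -> W; peptide=MNYMLPW
pos 23: ACA -> T; peptide=MNYMLPWT
pos 26: ACU -> T; peptide=MNYMLPWTT
pos 29: CUG -> L; peptide=MNYMLPWTTL
pos 32: UAG -> STOP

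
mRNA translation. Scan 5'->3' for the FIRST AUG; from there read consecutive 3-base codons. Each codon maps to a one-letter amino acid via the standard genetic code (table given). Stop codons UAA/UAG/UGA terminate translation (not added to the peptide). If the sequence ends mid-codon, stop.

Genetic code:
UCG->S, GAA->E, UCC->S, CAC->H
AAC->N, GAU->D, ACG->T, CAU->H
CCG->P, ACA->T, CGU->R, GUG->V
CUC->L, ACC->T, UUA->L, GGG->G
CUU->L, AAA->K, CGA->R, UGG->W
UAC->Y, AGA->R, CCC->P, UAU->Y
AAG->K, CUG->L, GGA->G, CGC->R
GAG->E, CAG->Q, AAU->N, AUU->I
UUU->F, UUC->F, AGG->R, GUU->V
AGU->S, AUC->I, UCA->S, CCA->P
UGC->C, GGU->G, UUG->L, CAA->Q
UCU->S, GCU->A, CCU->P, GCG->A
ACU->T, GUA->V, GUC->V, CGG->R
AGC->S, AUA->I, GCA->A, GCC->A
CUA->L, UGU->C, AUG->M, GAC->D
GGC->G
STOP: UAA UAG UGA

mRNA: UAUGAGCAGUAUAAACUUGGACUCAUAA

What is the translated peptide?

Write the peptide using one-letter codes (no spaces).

Answer: MSSINLDS

Derivation:
start AUG at pos 1
pos 1: AUG -> M; peptide=M
pos 4: AGC -> S; peptide=MS
pos 7: AGU -> S; peptide=MSS
pos 10: AUA -> I; peptide=MSSI
pos 13: AAC -> N; peptide=MSSIN
pos 16: UUG -> L; peptide=MSSINL
pos 19: GAC -> D; peptide=MSSINLD
pos 22: UCA -> S; peptide=MSSINLDS
pos 25: UAA -> STOP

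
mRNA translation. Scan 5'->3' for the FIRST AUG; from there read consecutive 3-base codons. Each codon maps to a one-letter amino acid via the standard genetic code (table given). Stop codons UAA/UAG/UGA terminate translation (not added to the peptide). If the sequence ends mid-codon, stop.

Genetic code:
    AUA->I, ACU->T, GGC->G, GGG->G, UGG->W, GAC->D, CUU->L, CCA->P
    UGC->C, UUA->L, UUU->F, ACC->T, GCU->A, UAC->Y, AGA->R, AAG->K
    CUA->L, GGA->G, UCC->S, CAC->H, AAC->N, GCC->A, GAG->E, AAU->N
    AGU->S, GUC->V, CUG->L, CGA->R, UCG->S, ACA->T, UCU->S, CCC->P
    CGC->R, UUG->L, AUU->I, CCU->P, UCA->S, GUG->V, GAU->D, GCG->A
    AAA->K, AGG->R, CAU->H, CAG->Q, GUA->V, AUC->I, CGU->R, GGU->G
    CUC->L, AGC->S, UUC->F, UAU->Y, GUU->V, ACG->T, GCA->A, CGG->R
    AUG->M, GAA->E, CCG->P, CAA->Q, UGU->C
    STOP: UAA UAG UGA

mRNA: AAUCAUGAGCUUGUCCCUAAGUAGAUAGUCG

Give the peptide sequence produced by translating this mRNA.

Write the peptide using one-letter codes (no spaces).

Answer: MSLSLSR

Derivation:
start AUG at pos 4
pos 4: AUG -> M; peptide=M
pos 7: AGC -> S; peptide=MS
pos 10: UUG -> L; peptide=MSL
pos 13: UCC -> S; peptide=MSLS
pos 16: CUA -> L; peptide=MSLSL
pos 19: AGU -> S; peptide=MSLSLS
pos 22: AGA -> R; peptide=MSLSLSR
pos 25: UAG -> STOP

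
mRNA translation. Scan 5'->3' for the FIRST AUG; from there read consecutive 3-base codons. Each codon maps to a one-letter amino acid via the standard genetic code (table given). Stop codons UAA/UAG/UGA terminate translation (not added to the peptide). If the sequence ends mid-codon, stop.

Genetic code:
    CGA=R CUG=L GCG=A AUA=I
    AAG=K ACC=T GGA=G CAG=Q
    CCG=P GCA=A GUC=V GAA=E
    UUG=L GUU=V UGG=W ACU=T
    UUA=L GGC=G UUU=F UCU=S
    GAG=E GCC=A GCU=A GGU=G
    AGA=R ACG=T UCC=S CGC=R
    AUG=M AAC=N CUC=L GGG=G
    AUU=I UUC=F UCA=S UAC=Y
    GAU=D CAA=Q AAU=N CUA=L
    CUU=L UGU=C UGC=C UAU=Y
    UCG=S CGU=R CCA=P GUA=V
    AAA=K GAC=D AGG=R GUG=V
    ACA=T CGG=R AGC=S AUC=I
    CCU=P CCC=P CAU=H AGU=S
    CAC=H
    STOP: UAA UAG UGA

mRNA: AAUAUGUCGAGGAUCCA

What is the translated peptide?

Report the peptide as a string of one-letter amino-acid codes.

start AUG at pos 3
pos 3: AUG -> M; peptide=M
pos 6: UCG -> S; peptide=MS
pos 9: AGG -> R; peptide=MSR
pos 12: AUC -> I; peptide=MSRI
pos 15: only 2 nt remain (<3), stop (end of mRNA)

Answer: MSRI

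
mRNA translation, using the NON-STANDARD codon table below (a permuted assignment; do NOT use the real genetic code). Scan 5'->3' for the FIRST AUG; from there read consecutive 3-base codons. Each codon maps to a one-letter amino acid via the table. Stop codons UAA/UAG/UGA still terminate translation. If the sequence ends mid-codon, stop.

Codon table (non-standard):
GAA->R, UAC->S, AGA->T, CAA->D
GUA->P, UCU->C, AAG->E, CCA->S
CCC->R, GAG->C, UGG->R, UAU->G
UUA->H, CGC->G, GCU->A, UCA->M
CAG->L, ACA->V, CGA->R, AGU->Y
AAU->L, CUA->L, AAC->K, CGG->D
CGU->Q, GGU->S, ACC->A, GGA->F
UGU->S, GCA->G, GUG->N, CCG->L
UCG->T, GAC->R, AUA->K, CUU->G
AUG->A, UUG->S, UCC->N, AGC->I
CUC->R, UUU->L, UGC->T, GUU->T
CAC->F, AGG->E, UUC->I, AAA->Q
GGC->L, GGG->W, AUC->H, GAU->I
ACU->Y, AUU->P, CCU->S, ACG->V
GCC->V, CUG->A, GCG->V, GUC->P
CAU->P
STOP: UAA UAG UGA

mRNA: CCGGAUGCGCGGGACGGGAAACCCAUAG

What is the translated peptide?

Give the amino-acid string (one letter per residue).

Answer: AGWVFKS

Derivation:
start AUG at pos 4
pos 4: AUG -> A; peptide=A
pos 7: CGC -> G; peptide=AG
pos 10: GGG -> W; peptide=AGW
pos 13: ACG -> V; peptide=AGWV
pos 16: GGA -> F; peptide=AGWVF
pos 19: AAC -> K; peptide=AGWVFK
pos 22: CCA -> S; peptide=AGWVFKS
pos 25: UAG -> STOP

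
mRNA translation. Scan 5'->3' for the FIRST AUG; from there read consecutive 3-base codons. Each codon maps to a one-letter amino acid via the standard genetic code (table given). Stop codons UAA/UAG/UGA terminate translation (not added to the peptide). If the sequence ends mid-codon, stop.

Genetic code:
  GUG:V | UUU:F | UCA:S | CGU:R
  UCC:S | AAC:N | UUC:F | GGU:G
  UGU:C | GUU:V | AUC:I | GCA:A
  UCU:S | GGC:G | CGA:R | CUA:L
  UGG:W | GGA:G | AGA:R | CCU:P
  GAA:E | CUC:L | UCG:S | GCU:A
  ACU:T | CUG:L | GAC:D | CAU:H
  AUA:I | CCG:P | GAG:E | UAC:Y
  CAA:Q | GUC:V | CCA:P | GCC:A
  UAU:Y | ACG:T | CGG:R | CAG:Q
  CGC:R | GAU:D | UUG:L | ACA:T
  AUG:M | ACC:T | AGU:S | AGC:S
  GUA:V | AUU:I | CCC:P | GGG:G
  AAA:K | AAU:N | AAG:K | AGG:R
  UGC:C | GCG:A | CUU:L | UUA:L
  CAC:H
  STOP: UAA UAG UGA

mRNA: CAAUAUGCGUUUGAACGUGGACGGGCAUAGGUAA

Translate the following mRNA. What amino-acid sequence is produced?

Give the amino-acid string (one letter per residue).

Answer: MRLNVDGHR

Derivation:
start AUG at pos 4
pos 4: AUG -> M; peptide=M
pos 7: CGU -> R; peptide=MR
pos 10: UUG -> L; peptide=MRL
pos 13: AAC -> N; peptide=MRLN
pos 16: GUG -> V; peptide=MRLNV
pos 19: GAC -> D; peptide=MRLNVD
pos 22: GGG -> G; peptide=MRLNVDG
pos 25: CAU -> H; peptide=MRLNVDGH
pos 28: AGG -> R; peptide=MRLNVDGHR
pos 31: UAA -> STOP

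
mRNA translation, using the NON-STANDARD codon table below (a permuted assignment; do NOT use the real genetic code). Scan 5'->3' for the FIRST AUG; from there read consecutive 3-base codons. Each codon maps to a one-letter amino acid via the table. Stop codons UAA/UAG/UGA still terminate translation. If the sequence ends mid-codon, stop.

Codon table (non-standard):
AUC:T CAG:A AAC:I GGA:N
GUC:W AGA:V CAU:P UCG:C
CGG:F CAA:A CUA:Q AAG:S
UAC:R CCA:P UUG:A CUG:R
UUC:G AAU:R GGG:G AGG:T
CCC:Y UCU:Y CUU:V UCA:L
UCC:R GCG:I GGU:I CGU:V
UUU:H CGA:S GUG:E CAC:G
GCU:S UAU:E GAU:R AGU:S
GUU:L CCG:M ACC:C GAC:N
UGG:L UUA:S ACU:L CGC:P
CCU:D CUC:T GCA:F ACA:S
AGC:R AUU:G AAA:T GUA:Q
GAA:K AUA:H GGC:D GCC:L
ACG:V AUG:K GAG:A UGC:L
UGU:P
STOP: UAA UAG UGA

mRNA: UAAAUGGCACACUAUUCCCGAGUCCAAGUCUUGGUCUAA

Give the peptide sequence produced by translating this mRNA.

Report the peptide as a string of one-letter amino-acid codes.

Answer: KFGERSWAWAW

Derivation:
start AUG at pos 3
pos 3: AUG -> K; peptide=K
pos 6: GCA -> F; peptide=KF
pos 9: CAC -> G; peptide=KFG
pos 12: UAU -> E; peptide=KFGE
pos 15: UCC -> R; peptide=KFGER
pos 18: CGA -> S; peptide=KFGERS
pos 21: GUC -> W; peptide=KFGERSW
pos 24: CAA -> A; peptide=KFGERSWA
pos 27: GUC -> W; peptide=KFGERSWAW
pos 30: UUG -> A; peptide=KFGERSWAWA
pos 33: GUC -> W; peptide=KFGERSWAWAW
pos 36: UAA -> STOP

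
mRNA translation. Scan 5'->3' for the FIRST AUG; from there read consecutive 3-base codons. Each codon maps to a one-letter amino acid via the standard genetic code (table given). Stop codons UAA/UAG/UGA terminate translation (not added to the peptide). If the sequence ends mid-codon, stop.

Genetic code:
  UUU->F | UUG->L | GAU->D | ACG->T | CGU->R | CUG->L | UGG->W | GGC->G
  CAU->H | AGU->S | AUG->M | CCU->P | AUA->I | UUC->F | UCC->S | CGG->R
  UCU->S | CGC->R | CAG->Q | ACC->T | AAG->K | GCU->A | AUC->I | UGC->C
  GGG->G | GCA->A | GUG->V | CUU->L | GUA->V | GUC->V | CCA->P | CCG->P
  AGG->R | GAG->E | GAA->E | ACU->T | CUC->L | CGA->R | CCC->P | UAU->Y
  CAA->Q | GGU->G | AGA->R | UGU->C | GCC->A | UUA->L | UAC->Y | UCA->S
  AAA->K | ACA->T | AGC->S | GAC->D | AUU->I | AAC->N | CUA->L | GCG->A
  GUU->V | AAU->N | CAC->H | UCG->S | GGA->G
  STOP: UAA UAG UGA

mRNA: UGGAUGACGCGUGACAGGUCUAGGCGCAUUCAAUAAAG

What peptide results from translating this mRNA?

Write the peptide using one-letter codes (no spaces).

Answer: MTRDRSRRIQ

Derivation:
start AUG at pos 3
pos 3: AUG -> M; peptide=M
pos 6: ACG -> T; peptide=MT
pos 9: CGU -> R; peptide=MTR
pos 12: GAC -> D; peptide=MTRD
pos 15: AGG -> R; peptide=MTRDR
pos 18: UCU -> S; peptide=MTRDRS
pos 21: AGG -> R; peptide=MTRDRSR
pos 24: CGC -> R; peptide=MTRDRSRR
pos 27: AUU -> I; peptide=MTRDRSRRI
pos 30: CAA -> Q; peptide=MTRDRSRRIQ
pos 33: UAA -> STOP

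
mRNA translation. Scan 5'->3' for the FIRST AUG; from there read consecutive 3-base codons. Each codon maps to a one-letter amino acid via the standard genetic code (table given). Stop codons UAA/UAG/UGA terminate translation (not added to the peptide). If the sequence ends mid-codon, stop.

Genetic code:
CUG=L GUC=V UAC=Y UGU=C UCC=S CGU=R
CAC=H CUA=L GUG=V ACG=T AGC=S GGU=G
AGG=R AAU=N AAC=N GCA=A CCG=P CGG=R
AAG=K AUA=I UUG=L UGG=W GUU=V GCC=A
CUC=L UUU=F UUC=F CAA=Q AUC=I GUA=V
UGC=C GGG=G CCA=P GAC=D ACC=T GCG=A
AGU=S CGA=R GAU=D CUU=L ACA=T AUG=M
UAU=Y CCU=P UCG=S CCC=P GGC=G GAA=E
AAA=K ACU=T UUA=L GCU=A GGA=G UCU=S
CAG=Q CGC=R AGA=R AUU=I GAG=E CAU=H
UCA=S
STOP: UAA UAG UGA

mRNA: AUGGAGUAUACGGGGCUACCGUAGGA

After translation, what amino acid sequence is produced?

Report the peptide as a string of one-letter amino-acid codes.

start AUG at pos 0
pos 0: AUG -> M; peptide=M
pos 3: GAG -> E; peptide=ME
pos 6: UAU -> Y; peptide=MEY
pos 9: ACG -> T; peptide=MEYT
pos 12: GGG -> G; peptide=MEYTG
pos 15: CUA -> L; peptide=MEYTGL
pos 18: CCG -> P; peptide=MEYTGLP
pos 21: UAG -> STOP

Answer: MEYTGLP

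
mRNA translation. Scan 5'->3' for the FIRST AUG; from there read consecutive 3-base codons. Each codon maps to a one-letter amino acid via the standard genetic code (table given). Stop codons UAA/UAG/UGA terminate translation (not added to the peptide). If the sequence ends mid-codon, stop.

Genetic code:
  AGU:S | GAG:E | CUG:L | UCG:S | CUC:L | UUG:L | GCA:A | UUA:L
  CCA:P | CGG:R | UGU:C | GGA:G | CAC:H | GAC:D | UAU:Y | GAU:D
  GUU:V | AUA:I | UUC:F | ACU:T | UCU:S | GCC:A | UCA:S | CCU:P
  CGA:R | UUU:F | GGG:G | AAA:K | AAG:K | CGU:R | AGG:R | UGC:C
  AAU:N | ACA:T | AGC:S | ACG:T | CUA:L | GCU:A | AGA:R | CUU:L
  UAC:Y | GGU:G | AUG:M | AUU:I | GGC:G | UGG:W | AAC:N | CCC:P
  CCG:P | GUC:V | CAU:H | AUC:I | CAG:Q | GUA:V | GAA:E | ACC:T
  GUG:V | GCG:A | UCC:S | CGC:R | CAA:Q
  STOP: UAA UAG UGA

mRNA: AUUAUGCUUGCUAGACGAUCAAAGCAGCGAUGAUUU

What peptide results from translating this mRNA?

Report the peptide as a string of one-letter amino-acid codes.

start AUG at pos 3
pos 3: AUG -> M; peptide=M
pos 6: CUU -> L; peptide=ML
pos 9: GCU -> A; peptide=MLA
pos 12: AGA -> R; peptide=MLAR
pos 15: CGA -> R; peptide=MLARR
pos 18: UCA -> S; peptide=MLARRS
pos 21: AAG -> K; peptide=MLARRSK
pos 24: CAG -> Q; peptide=MLARRSKQ
pos 27: CGA -> R; peptide=MLARRSKQR
pos 30: UGA -> STOP

Answer: MLARRSKQR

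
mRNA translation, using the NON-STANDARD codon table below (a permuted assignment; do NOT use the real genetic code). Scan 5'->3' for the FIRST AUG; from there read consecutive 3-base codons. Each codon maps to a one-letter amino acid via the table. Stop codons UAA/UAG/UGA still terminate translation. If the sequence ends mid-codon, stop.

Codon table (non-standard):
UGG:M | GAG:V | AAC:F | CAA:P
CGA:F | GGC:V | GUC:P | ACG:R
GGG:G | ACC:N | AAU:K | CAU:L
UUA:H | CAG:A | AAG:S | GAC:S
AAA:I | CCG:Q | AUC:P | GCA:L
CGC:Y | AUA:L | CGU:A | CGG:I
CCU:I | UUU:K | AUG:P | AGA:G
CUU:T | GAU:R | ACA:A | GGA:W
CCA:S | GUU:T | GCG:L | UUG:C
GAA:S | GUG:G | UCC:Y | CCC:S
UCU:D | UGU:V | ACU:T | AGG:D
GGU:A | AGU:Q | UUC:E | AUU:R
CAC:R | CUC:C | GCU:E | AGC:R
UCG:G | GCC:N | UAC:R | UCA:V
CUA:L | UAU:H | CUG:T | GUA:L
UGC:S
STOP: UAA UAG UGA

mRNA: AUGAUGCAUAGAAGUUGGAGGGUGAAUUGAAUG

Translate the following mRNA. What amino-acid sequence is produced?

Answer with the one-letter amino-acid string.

start AUG at pos 0
pos 0: AUG -> P; peptide=P
pos 3: AUG -> P; peptide=PP
pos 6: CAU -> L; peptide=PPL
pos 9: AGA -> G; peptide=PPLG
pos 12: AGU -> Q; peptide=PPLGQ
pos 15: UGG -> M; peptide=PPLGQM
pos 18: AGG -> D; peptide=PPLGQMD
pos 21: GUG -> G; peptide=PPLGQMDG
pos 24: AAU -> K; peptide=PPLGQMDGK
pos 27: UGA -> STOP

Answer: PPLGQMDGK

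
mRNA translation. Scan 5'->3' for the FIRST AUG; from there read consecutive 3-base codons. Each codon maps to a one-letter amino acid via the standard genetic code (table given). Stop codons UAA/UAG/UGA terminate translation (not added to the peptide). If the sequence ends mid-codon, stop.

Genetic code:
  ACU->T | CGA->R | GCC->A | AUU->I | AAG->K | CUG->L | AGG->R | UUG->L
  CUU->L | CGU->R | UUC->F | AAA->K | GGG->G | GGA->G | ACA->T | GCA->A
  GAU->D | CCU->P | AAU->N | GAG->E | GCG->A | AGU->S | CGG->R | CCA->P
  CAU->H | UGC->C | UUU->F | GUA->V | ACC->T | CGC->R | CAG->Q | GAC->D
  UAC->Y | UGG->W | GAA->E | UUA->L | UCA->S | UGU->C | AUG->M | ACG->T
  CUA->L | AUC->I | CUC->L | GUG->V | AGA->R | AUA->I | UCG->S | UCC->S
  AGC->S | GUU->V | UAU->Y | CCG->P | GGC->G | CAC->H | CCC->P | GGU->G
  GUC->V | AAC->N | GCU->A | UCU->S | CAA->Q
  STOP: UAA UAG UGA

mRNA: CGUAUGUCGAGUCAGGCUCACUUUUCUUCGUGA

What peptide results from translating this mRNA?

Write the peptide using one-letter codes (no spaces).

start AUG at pos 3
pos 3: AUG -> M; peptide=M
pos 6: UCG -> S; peptide=MS
pos 9: AGU -> S; peptide=MSS
pos 12: CAG -> Q; peptide=MSSQ
pos 15: GCU -> A; peptide=MSSQA
pos 18: CAC -> H; peptide=MSSQAH
pos 21: UUU -> F; peptide=MSSQAHF
pos 24: UCU -> S; peptide=MSSQAHFS
pos 27: UCG -> S; peptide=MSSQAHFSS
pos 30: UGA -> STOP

Answer: MSSQAHFSS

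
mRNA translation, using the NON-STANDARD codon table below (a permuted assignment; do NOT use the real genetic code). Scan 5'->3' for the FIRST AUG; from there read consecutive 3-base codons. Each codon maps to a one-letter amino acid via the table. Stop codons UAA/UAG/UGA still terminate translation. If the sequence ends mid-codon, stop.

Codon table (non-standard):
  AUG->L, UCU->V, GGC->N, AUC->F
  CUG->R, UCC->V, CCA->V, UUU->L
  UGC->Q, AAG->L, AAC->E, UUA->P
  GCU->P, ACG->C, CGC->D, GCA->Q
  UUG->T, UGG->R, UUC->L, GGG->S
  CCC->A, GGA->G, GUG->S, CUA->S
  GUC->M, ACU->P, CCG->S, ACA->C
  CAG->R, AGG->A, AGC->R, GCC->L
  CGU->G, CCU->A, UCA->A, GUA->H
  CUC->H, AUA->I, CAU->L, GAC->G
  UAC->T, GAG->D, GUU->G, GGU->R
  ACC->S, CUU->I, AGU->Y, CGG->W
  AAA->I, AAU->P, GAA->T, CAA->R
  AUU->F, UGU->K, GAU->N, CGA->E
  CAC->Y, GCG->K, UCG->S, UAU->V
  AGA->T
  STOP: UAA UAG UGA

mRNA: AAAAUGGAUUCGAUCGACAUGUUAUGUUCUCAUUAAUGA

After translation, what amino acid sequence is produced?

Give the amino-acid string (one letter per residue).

Answer: LNSFGLPKVL

Derivation:
start AUG at pos 3
pos 3: AUG -> L; peptide=L
pos 6: GAU -> N; peptide=LN
pos 9: UCG -> S; peptide=LNS
pos 12: AUC -> F; peptide=LNSF
pos 15: GAC -> G; peptide=LNSFG
pos 18: AUG -> L; peptide=LNSFGL
pos 21: UUA -> P; peptide=LNSFGLP
pos 24: UGU -> K; peptide=LNSFGLPK
pos 27: UCU -> V; peptide=LNSFGLPKV
pos 30: CAU -> L; peptide=LNSFGLPKVL
pos 33: UAA -> STOP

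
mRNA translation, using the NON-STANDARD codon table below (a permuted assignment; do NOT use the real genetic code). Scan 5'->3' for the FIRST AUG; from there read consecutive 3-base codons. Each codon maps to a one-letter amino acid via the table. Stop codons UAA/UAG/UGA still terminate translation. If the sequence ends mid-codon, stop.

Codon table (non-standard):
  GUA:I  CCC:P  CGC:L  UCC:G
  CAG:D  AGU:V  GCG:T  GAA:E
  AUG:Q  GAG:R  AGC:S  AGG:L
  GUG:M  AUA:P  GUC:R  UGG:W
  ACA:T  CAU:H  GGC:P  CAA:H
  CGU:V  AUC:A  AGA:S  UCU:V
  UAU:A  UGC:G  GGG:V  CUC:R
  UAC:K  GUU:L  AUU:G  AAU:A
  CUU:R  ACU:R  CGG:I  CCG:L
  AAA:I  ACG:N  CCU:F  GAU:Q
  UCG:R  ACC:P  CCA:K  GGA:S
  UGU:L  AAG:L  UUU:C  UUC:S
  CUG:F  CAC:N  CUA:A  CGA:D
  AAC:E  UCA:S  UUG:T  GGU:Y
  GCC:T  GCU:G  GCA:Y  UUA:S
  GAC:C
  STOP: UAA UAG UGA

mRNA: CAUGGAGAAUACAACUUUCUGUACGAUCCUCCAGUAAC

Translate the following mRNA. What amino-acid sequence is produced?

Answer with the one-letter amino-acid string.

start AUG at pos 1
pos 1: AUG -> Q; peptide=Q
pos 4: GAG -> R; peptide=QR
pos 7: AAU -> A; peptide=QRA
pos 10: ACA -> T; peptide=QRAT
pos 13: ACU -> R; peptide=QRATR
pos 16: UUC -> S; peptide=QRATRS
pos 19: UGU -> L; peptide=QRATRSL
pos 22: ACG -> N; peptide=QRATRSLN
pos 25: AUC -> A; peptide=QRATRSLNA
pos 28: CUC -> R; peptide=QRATRSLNAR
pos 31: CAG -> D; peptide=QRATRSLNARD
pos 34: UAA -> STOP

Answer: QRATRSLNARD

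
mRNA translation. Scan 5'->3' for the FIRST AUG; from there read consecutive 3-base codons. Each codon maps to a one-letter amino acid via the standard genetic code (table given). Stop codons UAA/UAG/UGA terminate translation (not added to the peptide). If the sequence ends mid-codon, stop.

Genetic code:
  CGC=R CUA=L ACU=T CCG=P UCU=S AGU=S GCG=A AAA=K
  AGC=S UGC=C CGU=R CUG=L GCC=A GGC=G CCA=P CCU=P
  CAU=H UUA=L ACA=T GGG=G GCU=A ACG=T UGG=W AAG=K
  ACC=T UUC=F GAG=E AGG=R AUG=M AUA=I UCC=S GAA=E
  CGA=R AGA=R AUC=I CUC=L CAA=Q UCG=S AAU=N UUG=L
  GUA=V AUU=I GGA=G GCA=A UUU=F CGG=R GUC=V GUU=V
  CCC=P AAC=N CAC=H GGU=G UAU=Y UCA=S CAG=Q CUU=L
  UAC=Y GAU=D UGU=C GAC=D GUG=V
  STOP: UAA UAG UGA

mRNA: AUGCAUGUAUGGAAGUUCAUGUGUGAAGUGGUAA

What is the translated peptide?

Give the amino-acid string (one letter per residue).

Answer: MHVWKFMCEVV

Derivation:
start AUG at pos 0
pos 0: AUG -> M; peptide=M
pos 3: CAU -> H; peptide=MH
pos 6: GUA -> V; peptide=MHV
pos 9: UGG -> W; peptide=MHVW
pos 12: AAG -> K; peptide=MHVWK
pos 15: UUC -> F; peptide=MHVWKF
pos 18: AUG -> M; peptide=MHVWKFM
pos 21: UGU -> C; peptide=MHVWKFMC
pos 24: GAA -> E; peptide=MHVWKFMCE
pos 27: GUG -> V; peptide=MHVWKFMCEV
pos 30: GUA -> V; peptide=MHVWKFMCEVV
pos 33: only 1 nt remain (<3), stop (end of mRNA)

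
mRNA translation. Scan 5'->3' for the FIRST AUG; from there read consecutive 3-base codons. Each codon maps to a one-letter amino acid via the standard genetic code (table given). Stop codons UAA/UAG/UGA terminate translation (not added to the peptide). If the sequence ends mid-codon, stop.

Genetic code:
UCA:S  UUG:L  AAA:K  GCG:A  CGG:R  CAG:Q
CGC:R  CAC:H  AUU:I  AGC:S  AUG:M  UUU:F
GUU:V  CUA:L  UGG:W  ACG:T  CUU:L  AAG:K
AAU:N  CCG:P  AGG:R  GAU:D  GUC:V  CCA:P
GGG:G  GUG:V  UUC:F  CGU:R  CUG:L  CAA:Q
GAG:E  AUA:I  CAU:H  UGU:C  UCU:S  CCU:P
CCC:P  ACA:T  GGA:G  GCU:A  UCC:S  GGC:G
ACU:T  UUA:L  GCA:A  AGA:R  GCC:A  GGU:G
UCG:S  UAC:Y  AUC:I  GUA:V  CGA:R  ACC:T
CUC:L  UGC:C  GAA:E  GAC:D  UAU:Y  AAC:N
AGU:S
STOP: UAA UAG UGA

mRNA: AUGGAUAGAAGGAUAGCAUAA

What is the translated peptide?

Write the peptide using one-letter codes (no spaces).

start AUG at pos 0
pos 0: AUG -> M; peptide=M
pos 3: GAU -> D; peptide=MD
pos 6: AGA -> R; peptide=MDR
pos 9: AGG -> R; peptide=MDRR
pos 12: AUA -> I; peptide=MDRRI
pos 15: GCA -> A; peptide=MDRRIA
pos 18: UAA -> STOP

Answer: MDRRIA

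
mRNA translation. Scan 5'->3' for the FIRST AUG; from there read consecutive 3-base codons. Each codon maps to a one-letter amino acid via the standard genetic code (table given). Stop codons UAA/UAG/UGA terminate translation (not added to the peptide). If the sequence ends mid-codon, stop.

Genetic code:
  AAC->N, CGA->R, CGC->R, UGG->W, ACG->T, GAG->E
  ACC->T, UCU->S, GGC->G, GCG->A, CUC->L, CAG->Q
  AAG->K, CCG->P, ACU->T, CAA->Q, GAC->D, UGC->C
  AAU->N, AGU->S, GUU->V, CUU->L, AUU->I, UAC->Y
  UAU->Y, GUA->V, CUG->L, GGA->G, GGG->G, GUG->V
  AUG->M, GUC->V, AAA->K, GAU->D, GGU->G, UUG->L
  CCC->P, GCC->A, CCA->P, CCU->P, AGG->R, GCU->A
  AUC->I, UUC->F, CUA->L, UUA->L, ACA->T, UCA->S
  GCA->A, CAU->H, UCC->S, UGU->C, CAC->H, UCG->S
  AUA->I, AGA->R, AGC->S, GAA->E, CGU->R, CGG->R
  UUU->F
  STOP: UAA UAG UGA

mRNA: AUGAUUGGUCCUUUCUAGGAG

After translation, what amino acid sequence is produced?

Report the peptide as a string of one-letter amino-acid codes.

Answer: MIGPF

Derivation:
start AUG at pos 0
pos 0: AUG -> M; peptide=M
pos 3: AUU -> I; peptide=MI
pos 6: GGU -> G; peptide=MIG
pos 9: CCU -> P; peptide=MIGP
pos 12: UUC -> F; peptide=MIGPF
pos 15: UAG -> STOP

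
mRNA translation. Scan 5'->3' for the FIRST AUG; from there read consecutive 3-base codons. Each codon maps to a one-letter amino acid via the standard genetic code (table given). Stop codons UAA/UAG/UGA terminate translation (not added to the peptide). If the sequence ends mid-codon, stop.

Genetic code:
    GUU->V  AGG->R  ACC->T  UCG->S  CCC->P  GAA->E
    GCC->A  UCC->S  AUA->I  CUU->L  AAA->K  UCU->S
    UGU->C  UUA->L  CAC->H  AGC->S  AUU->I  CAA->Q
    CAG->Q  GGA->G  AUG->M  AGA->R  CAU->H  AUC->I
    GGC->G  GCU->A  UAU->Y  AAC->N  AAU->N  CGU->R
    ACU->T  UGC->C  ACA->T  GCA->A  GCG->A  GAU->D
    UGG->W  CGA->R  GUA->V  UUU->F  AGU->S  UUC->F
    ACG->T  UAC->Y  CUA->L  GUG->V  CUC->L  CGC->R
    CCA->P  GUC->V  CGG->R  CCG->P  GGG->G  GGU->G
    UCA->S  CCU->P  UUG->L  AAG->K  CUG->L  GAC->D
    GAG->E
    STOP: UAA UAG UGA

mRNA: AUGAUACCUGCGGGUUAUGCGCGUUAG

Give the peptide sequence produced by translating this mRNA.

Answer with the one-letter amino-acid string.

start AUG at pos 0
pos 0: AUG -> M; peptide=M
pos 3: AUA -> I; peptide=MI
pos 6: CCU -> P; peptide=MIP
pos 9: GCG -> A; peptide=MIPA
pos 12: GGU -> G; peptide=MIPAG
pos 15: UAU -> Y; peptide=MIPAGY
pos 18: GCG -> A; peptide=MIPAGYA
pos 21: CGU -> R; peptide=MIPAGYAR
pos 24: UAG -> STOP

Answer: MIPAGYAR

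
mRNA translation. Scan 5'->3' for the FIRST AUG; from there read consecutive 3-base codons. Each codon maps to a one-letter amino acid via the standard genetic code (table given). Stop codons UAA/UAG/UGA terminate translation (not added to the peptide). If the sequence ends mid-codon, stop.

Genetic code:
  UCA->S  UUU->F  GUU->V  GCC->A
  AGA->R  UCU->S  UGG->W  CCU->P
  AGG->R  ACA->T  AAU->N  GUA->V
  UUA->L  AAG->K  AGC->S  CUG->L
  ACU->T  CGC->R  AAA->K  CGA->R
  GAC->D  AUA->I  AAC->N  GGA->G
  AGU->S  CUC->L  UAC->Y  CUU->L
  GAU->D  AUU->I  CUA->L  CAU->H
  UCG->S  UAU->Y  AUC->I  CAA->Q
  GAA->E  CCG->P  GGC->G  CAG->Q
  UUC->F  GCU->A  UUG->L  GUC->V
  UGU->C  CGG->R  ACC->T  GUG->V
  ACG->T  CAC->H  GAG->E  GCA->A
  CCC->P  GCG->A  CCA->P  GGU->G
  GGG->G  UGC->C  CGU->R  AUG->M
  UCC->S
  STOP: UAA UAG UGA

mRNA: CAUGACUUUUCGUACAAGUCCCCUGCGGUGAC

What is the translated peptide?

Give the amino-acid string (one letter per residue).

Answer: MTFRTSPLR

Derivation:
start AUG at pos 1
pos 1: AUG -> M; peptide=M
pos 4: ACU -> T; peptide=MT
pos 7: UUU -> F; peptide=MTF
pos 10: CGU -> R; peptide=MTFR
pos 13: ACA -> T; peptide=MTFRT
pos 16: AGU -> S; peptide=MTFRTS
pos 19: CCC -> P; peptide=MTFRTSP
pos 22: CUG -> L; peptide=MTFRTSPL
pos 25: CGG -> R; peptide=MTFRTSPLR
pos 28: UGA -> STOP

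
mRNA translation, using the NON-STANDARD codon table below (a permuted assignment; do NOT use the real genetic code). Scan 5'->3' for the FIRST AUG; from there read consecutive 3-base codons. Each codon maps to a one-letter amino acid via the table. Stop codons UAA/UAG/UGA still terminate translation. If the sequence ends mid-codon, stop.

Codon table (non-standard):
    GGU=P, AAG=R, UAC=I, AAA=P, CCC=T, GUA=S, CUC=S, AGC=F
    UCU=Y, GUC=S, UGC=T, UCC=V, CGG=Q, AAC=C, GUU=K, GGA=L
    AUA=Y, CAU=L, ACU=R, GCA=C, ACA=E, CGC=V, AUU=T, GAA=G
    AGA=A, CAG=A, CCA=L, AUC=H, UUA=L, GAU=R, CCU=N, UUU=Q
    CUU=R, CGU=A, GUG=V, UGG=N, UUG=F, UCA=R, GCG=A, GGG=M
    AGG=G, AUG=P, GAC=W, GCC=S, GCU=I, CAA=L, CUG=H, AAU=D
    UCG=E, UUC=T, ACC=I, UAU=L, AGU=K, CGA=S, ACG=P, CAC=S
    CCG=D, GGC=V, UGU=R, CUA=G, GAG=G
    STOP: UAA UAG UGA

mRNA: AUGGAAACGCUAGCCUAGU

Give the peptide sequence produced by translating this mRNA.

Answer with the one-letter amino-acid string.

Answer: PGPGS

Derivation:
start AUG at pos 0
pos 0: AUG -> P; peptide=P
pos 3: GAA -> G; peptide=PG
pos 6: ACG -> P; peptide=PGP
pos 9: CUA -> G; peptide=PGPG
pos 12: GCC -> S; peptide=PGPGS
pos 15: UAG -> STOP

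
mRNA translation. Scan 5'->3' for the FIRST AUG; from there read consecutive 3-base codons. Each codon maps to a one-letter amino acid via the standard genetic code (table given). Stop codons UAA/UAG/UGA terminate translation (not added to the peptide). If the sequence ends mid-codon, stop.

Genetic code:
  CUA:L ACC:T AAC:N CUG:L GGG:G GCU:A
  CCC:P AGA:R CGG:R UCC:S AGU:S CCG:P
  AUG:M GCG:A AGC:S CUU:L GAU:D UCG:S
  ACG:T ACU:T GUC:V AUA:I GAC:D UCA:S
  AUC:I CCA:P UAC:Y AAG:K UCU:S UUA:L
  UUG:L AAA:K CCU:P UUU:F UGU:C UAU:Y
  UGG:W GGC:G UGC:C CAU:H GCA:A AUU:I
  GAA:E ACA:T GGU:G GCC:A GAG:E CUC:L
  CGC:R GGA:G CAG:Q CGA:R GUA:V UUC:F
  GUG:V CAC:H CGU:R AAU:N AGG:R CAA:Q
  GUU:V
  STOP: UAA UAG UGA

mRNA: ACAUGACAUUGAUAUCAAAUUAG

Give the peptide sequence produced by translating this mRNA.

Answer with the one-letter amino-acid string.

Answer: MTLISN

Derivation:
start AUG at pos 2
pos 2: AUG -> M; peptide=M
pos 5: ACA -> T; peptide=MT
pos 8: UUG -> L; peptide=MTL
pos 11: AUA -> I; peptide=MTLI
pos 14: UCA -> S; peptide=MTLIS
pos 17: AAU -> N; peptide=MTLISN
pos 20: UAG -> STOP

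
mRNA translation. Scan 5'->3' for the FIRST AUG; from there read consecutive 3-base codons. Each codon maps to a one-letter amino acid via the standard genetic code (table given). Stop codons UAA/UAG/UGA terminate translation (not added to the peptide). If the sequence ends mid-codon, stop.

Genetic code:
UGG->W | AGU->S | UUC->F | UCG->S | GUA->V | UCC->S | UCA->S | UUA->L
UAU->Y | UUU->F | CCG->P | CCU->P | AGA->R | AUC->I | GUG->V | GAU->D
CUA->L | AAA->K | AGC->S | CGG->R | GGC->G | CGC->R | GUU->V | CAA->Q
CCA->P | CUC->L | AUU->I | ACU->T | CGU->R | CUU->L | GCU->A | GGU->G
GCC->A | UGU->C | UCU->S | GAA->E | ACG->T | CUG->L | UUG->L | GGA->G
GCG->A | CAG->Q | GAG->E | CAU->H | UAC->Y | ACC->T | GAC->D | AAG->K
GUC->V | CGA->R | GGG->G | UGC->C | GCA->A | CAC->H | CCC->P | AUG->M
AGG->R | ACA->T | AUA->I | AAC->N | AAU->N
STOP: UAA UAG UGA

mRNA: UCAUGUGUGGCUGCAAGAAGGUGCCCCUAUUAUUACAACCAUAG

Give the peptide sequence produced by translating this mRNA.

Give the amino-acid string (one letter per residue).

Answer: MCGCKKVPLLLQP

Derivation:
start AUG at pos 2
pos 2: AUG -> M; peptide=M
pos 5: UGU -> C; peptide=MC
pos 8: GGC -> G; peptide=MCG
pos 11: UGC -> C; peptide=MCGC
pos 14: AAG -> K; peptide=MCGCK
pos 17: AAG -> K; peptide=MCGCKK
pos 20: GUG -> V; peptide=MCGCKKV
pos 23: CCC -> P; peptide=MCGCKKVP
pos 26: CUA -> L; peptide=MCGCKKVPL
pos 29: UUA -> L; peptide=MCGCKKVPLL
pos 32: UUA -> L; peptide=MCGCKKVPLLL
pos 35: CAA -> Q; peptide=MCGCKKVPLLLQ
pos 38: CCA -> P; peptide=MCGCKKVPLLLQP
pos 41: UAG -> STOP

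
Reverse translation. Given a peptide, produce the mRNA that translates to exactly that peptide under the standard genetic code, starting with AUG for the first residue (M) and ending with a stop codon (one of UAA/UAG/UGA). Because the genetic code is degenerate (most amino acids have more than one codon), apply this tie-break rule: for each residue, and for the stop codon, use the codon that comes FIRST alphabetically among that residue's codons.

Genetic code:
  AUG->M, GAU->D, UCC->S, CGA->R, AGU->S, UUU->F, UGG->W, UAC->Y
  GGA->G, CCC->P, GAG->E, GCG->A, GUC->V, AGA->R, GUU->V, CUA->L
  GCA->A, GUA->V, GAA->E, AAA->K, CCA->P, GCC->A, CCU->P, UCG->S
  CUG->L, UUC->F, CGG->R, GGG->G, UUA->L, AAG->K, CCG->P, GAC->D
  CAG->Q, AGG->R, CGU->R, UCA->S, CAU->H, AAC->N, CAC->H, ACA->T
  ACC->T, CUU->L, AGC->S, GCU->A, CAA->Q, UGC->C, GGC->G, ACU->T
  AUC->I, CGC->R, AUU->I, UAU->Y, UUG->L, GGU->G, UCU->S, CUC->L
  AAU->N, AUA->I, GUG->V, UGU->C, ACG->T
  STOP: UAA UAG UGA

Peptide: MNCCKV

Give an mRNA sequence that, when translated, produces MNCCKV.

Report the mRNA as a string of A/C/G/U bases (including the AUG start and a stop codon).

Answer: mRNA: AUGAACUGCUGCAAAGUAUAA

Derivation:
residue 1: M -> AUG (start codon)
residue 2: N codons sorted = AAC,AAU -> pick first = AAC
residue 3: C codons sorted = UGC,UGU -> pick first = UGC
residue 4: C codons sorted = UGC,UGU -> pick first = UGC
residue 5: K codons sorted = AAA,AAG -> pick first = AAA
residue 6: V codons sorted = GUA,GUC,GUG,GUU -> pick first = GUA
terminator: stop codons sorted = UAA,UAG,UGA -> pick first = UAA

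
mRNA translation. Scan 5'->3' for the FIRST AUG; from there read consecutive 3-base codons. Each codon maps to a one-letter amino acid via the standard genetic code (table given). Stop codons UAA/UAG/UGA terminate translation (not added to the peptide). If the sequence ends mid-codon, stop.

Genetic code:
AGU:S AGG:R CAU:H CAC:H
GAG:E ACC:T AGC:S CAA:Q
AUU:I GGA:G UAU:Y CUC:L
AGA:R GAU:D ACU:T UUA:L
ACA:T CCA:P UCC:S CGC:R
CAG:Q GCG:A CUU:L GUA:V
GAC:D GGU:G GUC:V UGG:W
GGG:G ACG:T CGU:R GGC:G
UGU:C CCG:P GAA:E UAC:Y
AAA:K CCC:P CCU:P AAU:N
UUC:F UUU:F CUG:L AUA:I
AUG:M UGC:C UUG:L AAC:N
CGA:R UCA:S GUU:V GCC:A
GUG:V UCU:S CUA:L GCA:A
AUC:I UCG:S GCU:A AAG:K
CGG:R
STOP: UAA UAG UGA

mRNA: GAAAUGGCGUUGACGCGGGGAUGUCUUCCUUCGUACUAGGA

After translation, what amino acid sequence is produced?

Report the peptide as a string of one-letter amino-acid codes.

Answer: MALTRGCLPSY

Derivation:
start AUG at pos 3
pos 3: AUG -> M; peptide=M
pos 6: GCG -> A; peptide=MA
pos 9: UUG -> L; peptide=MAL
pos 12: ACG -> T; peptide=MALT
pos 15: CGG -> R; peptide=MALTR
pos 18: GGA -> G; peptide=MALTRG
pos 21: UGU -> C; peptide=MALTRGC
pos 24: CUU -> L; peptide=MALTRGCL
pos 27: CCU -> P; peptide=MALTRGCLP
pos 30: UCG -> S; peptide=MALTRGCLPS
pos 33: UAC -> Y; peptide=MALTRGCLPSY
pos 36: UAG -> STOP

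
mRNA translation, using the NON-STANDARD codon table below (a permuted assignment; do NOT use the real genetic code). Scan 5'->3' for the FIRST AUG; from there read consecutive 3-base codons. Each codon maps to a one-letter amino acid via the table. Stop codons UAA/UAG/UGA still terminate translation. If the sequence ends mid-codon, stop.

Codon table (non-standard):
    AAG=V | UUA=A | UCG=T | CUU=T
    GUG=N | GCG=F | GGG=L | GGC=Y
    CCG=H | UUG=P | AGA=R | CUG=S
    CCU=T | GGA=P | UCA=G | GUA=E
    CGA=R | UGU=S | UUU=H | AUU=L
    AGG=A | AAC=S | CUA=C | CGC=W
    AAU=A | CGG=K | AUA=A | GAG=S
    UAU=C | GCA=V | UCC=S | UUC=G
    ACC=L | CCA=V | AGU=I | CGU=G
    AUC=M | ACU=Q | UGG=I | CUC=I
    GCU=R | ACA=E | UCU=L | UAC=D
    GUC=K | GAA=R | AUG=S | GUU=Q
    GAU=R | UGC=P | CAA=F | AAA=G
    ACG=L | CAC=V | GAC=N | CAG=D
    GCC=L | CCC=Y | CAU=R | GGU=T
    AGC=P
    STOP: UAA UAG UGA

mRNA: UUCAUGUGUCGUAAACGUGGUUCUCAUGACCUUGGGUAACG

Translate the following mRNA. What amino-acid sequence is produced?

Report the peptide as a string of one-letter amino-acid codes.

start AUG at pos 3
pos 3: AUG -> S; peptide=S
pos 6: UGU -> S; peptide=SS
pos 9: CGU -> G; peptide=SSG
pos 12: AAA -> G; peptide=SSGG
pos 15: CGU -> G; peptide=SSGGG
pos 18: GGU -> T; peptide=SSGGGT
pos 21: UCU -> L; peptide=SSGGGTL
pos 24: CAU -> R; peptide=SSGGGTLR
pos 27: GAC -> N; peptide=SSGGGTLRN
pos 30: CUU -> T; peptide=SSGGGTLRNT
pos 33: GGG -> L; peptide=SSGGGTLRNTL
pos 36: UAA -> STOP

Answer: SSGGGTLRNTL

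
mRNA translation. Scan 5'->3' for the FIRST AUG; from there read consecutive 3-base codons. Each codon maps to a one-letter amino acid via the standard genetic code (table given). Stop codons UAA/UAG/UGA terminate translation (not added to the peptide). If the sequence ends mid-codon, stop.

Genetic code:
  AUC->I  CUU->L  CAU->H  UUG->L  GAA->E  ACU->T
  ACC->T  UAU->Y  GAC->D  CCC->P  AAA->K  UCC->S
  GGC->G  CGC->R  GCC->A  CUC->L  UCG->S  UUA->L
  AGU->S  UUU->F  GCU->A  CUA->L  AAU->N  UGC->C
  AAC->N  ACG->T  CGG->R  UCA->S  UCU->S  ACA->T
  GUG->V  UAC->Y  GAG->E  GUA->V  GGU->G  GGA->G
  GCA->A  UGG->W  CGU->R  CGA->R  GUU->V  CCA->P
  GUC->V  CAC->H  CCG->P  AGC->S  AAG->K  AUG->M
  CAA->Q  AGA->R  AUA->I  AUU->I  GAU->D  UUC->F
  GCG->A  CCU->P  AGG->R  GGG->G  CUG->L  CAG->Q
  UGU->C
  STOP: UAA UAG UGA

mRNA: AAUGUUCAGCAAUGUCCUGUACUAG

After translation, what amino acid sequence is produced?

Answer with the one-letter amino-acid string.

Answer: MFSNVLY

Derivation:
start AUG at pos 1
pos 1: AUG -> M; peptide=M
pos 4: UUC -> F; peptide=MF
pos 7: AGC -> S; peptide=MFS
pos 10: AAU -> N; peptide=MFSN
pos 13: GUC -> V; peptide=MFSNV
pos 16: CUG -> L; peptide=MFSNVL
pos 19: UAC -> Y; peptide=MFSNVLY
pos 22: UAG -> STOP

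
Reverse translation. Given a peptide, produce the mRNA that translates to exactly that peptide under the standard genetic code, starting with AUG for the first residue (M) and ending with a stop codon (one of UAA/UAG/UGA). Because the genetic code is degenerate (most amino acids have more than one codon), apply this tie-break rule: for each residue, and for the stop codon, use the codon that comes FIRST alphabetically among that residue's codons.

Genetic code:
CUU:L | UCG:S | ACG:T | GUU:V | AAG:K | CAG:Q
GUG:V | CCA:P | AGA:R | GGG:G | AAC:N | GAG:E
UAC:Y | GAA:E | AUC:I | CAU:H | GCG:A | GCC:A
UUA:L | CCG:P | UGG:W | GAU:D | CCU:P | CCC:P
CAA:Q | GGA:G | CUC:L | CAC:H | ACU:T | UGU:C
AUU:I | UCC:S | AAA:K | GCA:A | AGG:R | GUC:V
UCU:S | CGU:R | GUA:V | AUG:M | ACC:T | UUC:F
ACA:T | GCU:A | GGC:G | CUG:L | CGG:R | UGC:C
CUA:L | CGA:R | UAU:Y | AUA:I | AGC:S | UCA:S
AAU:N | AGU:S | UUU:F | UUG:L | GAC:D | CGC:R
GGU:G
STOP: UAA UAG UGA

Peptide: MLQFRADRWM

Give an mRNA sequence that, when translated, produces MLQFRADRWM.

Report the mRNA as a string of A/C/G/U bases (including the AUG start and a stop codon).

Answer: mRNA: AUGCUACAAUUCAGAGCAGACAGAUGGAUGUAA

Derivation:
residue 1: M -> AUG (start codon)
residue 2: L codons sorted = CUA,CUC,CUG,CUU,UUA,UUG -> pick first = CUA
residue 3: Q codons sorted = CAA,CAG -> pick first = CAA
residue 4: F codons sorted = UUC,UUU -> pick first = UUC
residue 5: R codons sorted = AGA,AGG,CGA,CGC,CGG,CGU -> pick first = AGA
residue 6: A codons sorted = GCA,GCC,GCG,GCU -> pick first = GCA
residue 7: D codons sorted = GAC,GAU -> pick first = GAC
residue 8: R codons sorted = AGA,AGG,CGA,CGC,CGG,CGU -> pick first = AGA
residue 9: W -> UGG (only codon)
residue 10: M -> AUG (only codon)
terminator: stop codons sorted = UAA,UAG,UGA -> pick first = UAA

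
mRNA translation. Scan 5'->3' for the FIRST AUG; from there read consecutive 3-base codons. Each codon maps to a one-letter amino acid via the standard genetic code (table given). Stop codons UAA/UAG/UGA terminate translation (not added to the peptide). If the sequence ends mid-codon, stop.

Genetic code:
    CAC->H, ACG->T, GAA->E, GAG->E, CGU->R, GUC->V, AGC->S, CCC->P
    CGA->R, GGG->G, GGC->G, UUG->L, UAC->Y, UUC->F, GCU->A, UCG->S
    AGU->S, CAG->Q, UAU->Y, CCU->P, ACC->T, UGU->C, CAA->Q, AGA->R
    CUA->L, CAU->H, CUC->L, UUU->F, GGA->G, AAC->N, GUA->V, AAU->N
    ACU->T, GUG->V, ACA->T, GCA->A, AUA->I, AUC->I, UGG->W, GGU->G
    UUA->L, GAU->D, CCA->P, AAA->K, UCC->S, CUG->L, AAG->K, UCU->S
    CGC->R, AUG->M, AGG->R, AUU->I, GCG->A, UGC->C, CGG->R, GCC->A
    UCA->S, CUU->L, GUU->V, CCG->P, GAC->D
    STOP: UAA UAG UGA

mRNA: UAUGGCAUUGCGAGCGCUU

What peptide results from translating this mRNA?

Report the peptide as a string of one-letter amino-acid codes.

Answer: MALRAL

Derivation:
start AUG at pos 1
pos 1: AUG -> M; peptide=M
pos 4: GCA -> A; peptide=MA
pos 7: UUG -> L; peptide=MAL
pos 10: CGA -> R; peptide=MALR
pos 13: GCG -> A; peptide=MALRA
pos 16: CUU -> L; peptide=MALRAL
pos 19: only 0 nt remain (<3), stop (end of mRNA)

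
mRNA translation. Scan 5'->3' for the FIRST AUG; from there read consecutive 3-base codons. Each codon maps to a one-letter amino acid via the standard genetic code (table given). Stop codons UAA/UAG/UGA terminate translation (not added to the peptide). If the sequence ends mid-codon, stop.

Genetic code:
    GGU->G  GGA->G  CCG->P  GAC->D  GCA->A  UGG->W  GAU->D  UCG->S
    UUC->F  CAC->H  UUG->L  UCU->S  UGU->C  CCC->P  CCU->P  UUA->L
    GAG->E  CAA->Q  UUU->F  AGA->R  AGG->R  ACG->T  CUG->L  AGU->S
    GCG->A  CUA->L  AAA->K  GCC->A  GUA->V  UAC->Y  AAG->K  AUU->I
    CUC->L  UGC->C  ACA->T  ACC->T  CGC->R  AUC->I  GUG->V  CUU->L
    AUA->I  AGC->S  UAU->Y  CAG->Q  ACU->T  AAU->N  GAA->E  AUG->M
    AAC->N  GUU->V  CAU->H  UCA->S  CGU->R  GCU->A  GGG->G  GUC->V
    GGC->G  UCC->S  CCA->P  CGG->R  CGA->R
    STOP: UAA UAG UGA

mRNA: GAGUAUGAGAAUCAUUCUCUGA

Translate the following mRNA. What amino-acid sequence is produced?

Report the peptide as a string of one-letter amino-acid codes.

Answer: MRIIL

Derivation:
start AUG at pos 4
pos 4: AUG -> M; peptide=M
pos 7: AGA -> R; peptide=MR
pos 10: AUC -> I; peptide=MRI
pos 13: AUU -> I; peptide=MRII
pos 16: CUC -> L; peptide=MRIIL
pos 19: UGA -> STOP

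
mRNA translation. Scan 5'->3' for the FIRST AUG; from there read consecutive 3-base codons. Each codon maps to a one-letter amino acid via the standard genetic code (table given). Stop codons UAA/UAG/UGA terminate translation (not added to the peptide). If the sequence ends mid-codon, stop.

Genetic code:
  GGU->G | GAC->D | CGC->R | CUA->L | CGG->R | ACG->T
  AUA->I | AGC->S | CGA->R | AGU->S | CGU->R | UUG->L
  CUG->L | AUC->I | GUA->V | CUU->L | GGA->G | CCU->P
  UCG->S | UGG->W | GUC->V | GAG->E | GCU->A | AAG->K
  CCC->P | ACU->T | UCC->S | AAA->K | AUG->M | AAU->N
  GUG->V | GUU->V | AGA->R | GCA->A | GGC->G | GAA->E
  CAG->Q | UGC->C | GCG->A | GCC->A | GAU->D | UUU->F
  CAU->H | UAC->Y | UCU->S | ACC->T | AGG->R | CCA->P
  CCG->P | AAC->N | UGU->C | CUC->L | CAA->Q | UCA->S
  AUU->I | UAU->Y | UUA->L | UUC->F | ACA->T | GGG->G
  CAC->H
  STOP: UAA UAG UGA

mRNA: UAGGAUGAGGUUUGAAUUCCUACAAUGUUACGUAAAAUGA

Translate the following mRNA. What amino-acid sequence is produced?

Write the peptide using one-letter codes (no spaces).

Answer: MRFEFLQCYVK

Derivation:
start AUG at pos 4
pos 4: AUG -> M; peptide=M
pos 7: AGG -> R; peptide=MR
pos 10: UUU -> F; peptide=MRF
pos 13: GAA -> E; peptide=MRFE
pos 16: UUC -> F; peptide=MRFEF
pos 19: CUA -> L; peptide=MRFEFL
pos 22: CAA -> Q; peptide=MRFEFLQ
pos 25: UGU -> C; peptide=MRFEFLQC
pos 28: UAC -> Y; peptide=MRFEFLQCY
pos 31: GUA -> V; peptide=MRFEFLQCYV
pos 34: AAA -> K; peptide=MRFEFLQCYVK
pos 37: UGA -> STOP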